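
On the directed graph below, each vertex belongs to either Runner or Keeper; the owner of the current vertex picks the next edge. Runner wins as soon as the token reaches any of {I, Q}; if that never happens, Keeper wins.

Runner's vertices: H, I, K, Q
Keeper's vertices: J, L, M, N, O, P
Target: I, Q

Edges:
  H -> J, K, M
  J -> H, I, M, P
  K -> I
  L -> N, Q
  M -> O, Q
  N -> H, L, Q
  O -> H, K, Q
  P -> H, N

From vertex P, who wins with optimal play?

Keeper

A0 = {I, Q}
A1: add {K} — K (Runner) has K→I.
A2: add {H} — H (Runner) has H→K.
A3: add {O} — O (Keeper): all of {H, K, Q} already in.
A4: add {M} — M (Keeper): all of {O, Q} already in.
A5 = A4; e.g. J (Keeper) can still go to P. Fixed point.
P never enters the attractor, so Keeper can avoid the target forever.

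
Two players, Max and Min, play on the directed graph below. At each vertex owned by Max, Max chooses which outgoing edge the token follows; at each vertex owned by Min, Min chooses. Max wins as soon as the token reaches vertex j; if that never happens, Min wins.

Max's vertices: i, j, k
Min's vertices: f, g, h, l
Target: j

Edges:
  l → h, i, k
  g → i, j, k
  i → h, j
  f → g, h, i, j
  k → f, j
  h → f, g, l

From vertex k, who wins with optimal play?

Max

A0 = {j}
A1: add {i, k} — i (Max) has i→j; k (Max) has k→j.
k ∈ A1, so Max can force the target.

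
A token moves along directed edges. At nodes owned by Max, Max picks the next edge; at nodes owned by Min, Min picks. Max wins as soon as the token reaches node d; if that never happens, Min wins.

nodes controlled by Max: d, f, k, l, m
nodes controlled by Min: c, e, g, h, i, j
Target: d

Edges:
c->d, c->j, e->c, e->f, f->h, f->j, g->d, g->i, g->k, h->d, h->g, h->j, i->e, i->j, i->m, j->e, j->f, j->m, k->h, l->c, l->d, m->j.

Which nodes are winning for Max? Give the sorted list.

A0 = {d}
A1: add {l} — l (Max) has l→d.
A2 = A1; e.g. c (Min) can still go to j. Fixed point.
Max's winning region = {d, l}.

d, l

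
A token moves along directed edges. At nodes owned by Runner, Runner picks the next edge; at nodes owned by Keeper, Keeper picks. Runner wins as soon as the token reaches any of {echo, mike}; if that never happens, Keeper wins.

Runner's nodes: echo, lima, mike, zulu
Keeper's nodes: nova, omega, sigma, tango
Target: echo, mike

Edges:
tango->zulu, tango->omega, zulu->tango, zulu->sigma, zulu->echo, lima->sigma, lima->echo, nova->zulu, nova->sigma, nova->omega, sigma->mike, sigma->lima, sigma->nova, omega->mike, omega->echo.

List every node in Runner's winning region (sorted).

A0 = {echo, mike}
A1: add {lima, omega, zulu} — zulu (Runner) has zulu→echo; lima (Runner) has lima→echo; omega (Keeper): all of {mike, echo} already in.
A2: add {tango} — tango (Keeper): all of {zulu, omega} already in.
A3 = A2; e.g. nova (Keeper) can still go to sigma. Fixed point.
Runner's winning region = {echo, lima, mike, omega, tango, zulu}.

echo, lima, mike, omega, tango, zulu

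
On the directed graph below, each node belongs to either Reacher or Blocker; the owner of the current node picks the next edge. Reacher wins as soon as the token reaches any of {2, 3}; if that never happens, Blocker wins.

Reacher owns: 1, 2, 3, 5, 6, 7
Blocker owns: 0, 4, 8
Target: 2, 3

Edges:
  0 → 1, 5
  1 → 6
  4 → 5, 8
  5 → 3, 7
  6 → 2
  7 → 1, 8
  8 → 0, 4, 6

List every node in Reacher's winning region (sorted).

0, 1, 2, 3, 5, 6, 7

A0 = {2, 3}
A1: add {5, 6} — 5 (Reacher) has 5→3; 6 (Reacher) has 6→2.
A2: add {1} — 1 (Reacher) has 1→6.
A3: add {0, 7} — 0 (Blocker): all of {1, 5} already in; 7 (Reacher) has 7→1.
A4 = A3; e.g. 4 (Blocker) can still go to 8. Fixed point.
Reacher's winning region = {0, 1, 2, 3, 5, 6, 7}.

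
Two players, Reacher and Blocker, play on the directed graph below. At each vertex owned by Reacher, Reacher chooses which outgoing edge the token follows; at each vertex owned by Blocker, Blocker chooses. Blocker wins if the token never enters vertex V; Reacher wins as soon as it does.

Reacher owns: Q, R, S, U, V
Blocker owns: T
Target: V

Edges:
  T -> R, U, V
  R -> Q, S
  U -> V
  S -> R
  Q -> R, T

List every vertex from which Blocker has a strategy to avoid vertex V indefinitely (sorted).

Q, R, S, T

A0 = {V}
A1: add {U} — U (Reacher) has U→V.
A2 = A1; e.g. Q (Reacher) has no edge into A1. Fixed point.
Reacher's attractor = {U, V}; Blocker avoids the target exactly from the complement.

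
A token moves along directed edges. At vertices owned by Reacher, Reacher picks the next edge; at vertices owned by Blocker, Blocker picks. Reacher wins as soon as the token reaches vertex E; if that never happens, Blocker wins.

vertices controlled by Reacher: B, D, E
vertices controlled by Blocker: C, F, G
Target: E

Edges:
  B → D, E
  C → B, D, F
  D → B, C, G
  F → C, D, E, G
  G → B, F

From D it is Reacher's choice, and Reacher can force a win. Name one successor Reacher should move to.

B

A0 = {E}
A1: add {B} — B (Reacher) has B→E.
A2: add {D} — D (Reacher) has D→B.
A3 = A2; e.g. C (Blocker) can still go to F. Fixed point.
From D, successor B is in the attractor (rank 1); the other successors C, G are not.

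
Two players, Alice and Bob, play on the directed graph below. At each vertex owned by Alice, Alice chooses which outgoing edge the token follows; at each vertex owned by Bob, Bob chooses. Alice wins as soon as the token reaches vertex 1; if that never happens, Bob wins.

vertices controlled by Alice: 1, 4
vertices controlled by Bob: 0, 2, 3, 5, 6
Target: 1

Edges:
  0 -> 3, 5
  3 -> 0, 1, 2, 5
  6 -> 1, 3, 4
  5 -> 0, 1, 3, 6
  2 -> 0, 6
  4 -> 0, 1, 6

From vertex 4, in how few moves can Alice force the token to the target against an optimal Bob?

1

A0 = {1}
A1: add {4} — 4 (Alice) has 4→1.
A2 = A1; e.g. 0 (Bob) can still go to 3. Fixed point.
4 enters the attractor at level 1, so Alice can force the target in 1 move from there.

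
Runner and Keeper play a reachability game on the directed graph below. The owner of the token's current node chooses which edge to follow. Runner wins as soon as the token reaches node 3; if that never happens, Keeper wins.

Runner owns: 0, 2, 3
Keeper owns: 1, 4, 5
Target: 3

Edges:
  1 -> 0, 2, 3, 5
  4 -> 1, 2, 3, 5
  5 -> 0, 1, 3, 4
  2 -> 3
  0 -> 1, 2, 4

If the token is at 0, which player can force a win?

A0 = {3}
A1: add {2} — 2 (Runner) has 2→3.
A2: add {0} — 0 (Runner) has 0→2.
A3 = A2; e.g. 1 (Keeper) can still go to 5. Fixed point.
0 ∈ A2, so Runner can force the target.

Runner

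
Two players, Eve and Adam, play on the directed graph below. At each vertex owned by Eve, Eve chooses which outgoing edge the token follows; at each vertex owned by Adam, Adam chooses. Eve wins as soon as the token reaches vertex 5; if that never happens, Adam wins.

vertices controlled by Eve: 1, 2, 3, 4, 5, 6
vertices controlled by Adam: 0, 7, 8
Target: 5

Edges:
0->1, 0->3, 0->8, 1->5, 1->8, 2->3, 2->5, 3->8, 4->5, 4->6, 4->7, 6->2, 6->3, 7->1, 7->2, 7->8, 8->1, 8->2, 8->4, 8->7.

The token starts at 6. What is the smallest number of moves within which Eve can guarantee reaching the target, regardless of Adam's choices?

A0 = {5}
A1: add {1, 2, 4} — 1 (Eve) has 1→5; 2 (Eve) has 2→5; 4 (Eve) has 4→5.
A2: add {6} — 6 (Eve) has 6→2.
A3 = A2; e.g. 0 (Adam) can still go to 3. Fixed point.
6 enters the attractor at level 2, so Eve can force the target in 2 moves from there.

2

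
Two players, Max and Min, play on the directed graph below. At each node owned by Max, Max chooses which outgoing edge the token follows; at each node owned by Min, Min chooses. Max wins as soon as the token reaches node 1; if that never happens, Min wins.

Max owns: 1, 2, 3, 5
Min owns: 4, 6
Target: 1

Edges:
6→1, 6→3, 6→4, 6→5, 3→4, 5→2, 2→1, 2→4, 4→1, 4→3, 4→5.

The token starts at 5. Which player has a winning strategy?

Max

A0 = {1}
A1: add {2} — 2 (Max) has 2→1.
A2: add {5} — 5 (Max) has 5→2.
A3 = A2; e.g. 3 (Max) has no edge into A2. Fixed point.
5 ∈ A2, so Max can force the target.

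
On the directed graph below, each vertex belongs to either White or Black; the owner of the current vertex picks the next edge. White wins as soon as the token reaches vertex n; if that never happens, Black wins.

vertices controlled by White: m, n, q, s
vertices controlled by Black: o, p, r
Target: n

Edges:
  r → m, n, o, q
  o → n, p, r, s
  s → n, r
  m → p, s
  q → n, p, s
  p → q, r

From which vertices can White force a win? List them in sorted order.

m, n, q, s

A0 = {n}
A1: add {q, s} — q (White) has q→n; s (White) has s→n.
A2: add {m} — m (White) has m→s.
A3 = A2; e.g. o (Black) can still go to p. Fixed point.
White's winning region = {m, n, q, s}.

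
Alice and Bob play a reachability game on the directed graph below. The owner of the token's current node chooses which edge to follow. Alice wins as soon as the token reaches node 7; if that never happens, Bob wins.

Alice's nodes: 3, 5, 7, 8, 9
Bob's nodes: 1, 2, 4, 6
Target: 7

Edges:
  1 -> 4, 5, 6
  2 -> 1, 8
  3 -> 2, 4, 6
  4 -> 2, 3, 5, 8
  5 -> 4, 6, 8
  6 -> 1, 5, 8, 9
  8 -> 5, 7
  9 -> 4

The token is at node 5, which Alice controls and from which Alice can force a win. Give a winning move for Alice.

8

A0 = {7}
A1: add {8} — 8 (Alice) has 8→7.
A2: add {5} — 5 (Alice) has 5→8.
A3 = A2; e.g. 1 (Bob) can still go to 4. Fixed point.
From 5, successor 8 is in the attractor (rank 1); the other successors 4, 6 are not.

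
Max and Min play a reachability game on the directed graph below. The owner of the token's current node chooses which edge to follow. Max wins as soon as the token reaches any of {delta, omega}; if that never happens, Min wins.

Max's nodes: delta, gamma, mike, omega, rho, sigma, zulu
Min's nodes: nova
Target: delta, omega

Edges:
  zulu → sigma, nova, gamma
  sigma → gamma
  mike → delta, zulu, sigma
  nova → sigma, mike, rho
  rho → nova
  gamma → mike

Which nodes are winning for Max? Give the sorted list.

A0 = {delta, omega}
A1: add {mike} — mike (Max) has mike→delta.
A2: add {gamma} — gamma (Max) has gamma→mike.
A3: add {sigma, zulu} — zulu (Max) has zulu→gamma; sigma (Max) has sigma→gamma.
A4 = A3; e.g. nova (Min) can still go to rho. Fixed point.
Max's winning region = {delta, gamma, mike, omega, sigma, zulu}.

delta, gamma, mike, omega, sigma, zulu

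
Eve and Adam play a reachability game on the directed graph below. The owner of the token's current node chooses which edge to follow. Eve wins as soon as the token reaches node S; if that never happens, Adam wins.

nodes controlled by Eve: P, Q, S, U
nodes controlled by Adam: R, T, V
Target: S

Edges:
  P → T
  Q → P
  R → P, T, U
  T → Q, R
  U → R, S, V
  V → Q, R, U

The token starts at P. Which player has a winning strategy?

A0 = {S}
A1: add {U} — U (Eve) has U→S.
A2 = A1; e.g. P (Eve) has no edge into A1. Fixed point.
P never enters the attractor, so Adam can avoid the target forever.

Adam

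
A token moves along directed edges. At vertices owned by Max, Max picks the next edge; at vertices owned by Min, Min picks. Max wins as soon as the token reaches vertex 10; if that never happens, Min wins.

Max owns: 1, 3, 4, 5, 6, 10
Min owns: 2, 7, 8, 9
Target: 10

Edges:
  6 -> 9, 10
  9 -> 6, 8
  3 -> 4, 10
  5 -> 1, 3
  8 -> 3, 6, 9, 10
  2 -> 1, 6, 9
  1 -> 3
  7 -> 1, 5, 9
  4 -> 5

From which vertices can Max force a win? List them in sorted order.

A0 = {10}
A1: add {3, 6} — 3 (Max) has 3→10; 6 (Max) has 6→10.
A2: add {1, 5} — 1 (Max) has 1→3; 5 (Max) has 5→3.
A3: add {4} — 4 (Max) has 4→5.
A4 = A3; e.g. 2 (Min) can still go to 9. Fixed point.
Max's winning region = {1, 3, 4, 5, 6, 10}.

1, 3, 4, 5, 6, 10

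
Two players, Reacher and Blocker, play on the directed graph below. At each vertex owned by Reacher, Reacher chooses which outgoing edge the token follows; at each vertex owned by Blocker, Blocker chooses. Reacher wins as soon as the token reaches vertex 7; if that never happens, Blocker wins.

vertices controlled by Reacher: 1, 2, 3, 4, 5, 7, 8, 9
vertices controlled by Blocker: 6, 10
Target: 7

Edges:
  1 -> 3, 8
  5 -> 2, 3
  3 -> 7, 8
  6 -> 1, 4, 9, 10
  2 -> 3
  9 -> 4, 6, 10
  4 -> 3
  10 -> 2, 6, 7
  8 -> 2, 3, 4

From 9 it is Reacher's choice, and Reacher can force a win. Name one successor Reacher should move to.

4

A0 = {7}
A1: add {3} — 3 (Reacher) has 3→7.
A2: add {1, 2, 4, 5, 8} — 1 (Reacher) has 1→3; 2 (Reacher) has 2→3; 4 (Reacher) has 4→3; 5 (Reacher) has 5→3; 8 (Reacher) has 8→3.
A3: add {9} — 9 (Reacher) has 9→4.
A4 = A3; e.g. 6 (Blocker) can still go to 10. Fixed point.
From 9, successor 4 is in the attractor (rank 2); the other successors 6, 10 are not.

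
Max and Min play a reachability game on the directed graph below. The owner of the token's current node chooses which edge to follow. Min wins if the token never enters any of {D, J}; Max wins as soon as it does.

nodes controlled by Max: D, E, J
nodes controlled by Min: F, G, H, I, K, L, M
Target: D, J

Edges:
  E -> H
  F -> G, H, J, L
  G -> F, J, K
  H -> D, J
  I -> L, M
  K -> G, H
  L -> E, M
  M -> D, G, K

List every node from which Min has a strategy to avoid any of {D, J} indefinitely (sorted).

F, G, I, K, L, M

A0 = {D, J}
A1: add {H} — H (Min): all of {D, J} already in.
A2: add {E} — E (Max) has E→H.
A3 = A2; e.g. F (Min) can still go to G. Fixed point.
Max's attractor = {D, E, H, J}; Min avoids the target exactly from the complement.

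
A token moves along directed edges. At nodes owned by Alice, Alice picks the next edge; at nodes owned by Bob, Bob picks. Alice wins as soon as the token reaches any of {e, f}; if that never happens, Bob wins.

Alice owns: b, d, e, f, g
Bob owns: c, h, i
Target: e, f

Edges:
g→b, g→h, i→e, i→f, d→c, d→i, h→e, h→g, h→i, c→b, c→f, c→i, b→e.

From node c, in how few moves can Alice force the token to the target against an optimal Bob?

2

A0 = {e, f}
A1: add {b, i} — b (Alice) has b→e; i (Bob): all of {e, f} already in.
A2: add {c, d, g} — c (Bob): all of {b, f, i} already in; d (Alice) has d→i; g (Alice) has g→b.
c enters the attractor at level 2, so Alice can force the target in 2 moves from there.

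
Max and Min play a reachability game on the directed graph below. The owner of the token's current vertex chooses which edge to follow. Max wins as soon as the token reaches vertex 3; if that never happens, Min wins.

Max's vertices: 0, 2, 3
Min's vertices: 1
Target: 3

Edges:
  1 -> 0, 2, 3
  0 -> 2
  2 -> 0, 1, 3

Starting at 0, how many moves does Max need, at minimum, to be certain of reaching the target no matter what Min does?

A0 = {3}
A1: add {2} — 2 (Max) has 2→3.
A2: add {0} — 0 (Max) has 0→2.
0 enters the attractor at level 2, so Max can force the target in 2 moves from there.

2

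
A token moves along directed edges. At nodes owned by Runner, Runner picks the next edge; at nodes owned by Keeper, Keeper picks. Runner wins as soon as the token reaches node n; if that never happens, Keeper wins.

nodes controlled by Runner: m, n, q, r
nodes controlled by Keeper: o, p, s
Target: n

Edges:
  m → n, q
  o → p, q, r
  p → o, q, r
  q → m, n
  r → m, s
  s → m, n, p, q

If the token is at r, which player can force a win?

A0 = {n}
A1: add {m, q} — m (Runner) has m→n; q (Runner) has q→n.
A2: add {r} — r (Runner) has r→m.
A3 = A2; e.g. o (Keeper) can still go to p. Fixed point.
r ∈ A2, so Runner can force the target.

Runner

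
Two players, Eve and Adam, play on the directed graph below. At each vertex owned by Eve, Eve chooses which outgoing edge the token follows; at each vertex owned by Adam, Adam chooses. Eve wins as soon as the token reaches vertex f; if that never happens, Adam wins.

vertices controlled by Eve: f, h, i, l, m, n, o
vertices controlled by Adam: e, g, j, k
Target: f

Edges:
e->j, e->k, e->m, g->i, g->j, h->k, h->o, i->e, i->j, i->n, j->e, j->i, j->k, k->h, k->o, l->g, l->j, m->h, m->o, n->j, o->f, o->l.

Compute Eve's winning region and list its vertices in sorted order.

f, h, k, m, o

A0 = {f}
A1: add {o} — o (Eve) has o→f.
A2: add {h, m} — h (Eve) has h→o; m (Eve) has m→o.
A3: add {k} — k (Adam): all of {h, o} already in.
A4 = A3; e.g. e (Adam) can still go to j. Fixed point.
Eve's winning region = {f, h, k, m, o}.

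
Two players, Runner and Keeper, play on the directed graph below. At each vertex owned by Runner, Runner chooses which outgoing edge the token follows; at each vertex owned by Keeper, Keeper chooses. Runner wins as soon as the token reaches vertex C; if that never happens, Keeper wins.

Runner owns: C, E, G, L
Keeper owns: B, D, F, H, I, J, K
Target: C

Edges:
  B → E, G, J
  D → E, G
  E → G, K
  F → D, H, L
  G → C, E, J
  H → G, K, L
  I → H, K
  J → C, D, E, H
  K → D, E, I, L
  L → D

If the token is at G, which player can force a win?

A0 = {C}
A1: add {G} — G (Runner) has G→C.
G ∈ A1, so Runner can force the target.

Runner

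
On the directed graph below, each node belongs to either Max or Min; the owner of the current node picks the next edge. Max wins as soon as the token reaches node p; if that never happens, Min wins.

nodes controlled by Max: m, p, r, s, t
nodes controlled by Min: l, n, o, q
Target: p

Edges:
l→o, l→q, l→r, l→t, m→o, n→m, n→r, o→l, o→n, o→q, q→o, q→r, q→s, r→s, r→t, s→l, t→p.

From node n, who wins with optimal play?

Min

A0 = {p}
A1: add {t} — t (Max) has t→p.
A2: add {r} — r (Max) has r→t.
A3 = A2; e.g. l (Min) can still go to o. Fixed point.
n never enters the attractor, so Min can avoid the target forever.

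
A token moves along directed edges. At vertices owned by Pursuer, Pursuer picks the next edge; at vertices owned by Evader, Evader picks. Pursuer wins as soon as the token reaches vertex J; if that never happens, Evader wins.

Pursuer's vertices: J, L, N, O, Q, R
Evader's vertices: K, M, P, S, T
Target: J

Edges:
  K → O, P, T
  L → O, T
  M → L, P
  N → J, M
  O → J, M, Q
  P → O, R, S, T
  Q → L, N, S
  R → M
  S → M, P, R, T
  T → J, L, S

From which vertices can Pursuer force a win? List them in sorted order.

A0 = {J}
A1: add {N, O} — N (Pursuer) has N→J; O (Pursuer) has O→J.
A2: add {L, Q} — L (Pursuer) has L→O; Q (Pursuer) has Q→N.
A3 = A2; e.g. K (Evader) can still go to P. Fixed point.
Pursuer's winning region = {J, L, N, O, Q}.

J, L, N, O, Q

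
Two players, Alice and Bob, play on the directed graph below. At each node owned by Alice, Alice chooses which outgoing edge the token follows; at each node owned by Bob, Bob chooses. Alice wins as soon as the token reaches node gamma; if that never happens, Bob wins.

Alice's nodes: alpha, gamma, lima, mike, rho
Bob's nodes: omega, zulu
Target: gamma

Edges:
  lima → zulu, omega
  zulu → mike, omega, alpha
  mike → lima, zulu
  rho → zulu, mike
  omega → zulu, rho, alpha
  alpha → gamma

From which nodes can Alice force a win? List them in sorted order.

A0 = {gamma}
A1: add {alpha} — alpha (Alice) has alpha→gamma.
A2 = A1; e.g. lima (Alice) has no edge into A1. Fixed point.
Alice's winning region = {alpha, gamma}.

alpha, gamma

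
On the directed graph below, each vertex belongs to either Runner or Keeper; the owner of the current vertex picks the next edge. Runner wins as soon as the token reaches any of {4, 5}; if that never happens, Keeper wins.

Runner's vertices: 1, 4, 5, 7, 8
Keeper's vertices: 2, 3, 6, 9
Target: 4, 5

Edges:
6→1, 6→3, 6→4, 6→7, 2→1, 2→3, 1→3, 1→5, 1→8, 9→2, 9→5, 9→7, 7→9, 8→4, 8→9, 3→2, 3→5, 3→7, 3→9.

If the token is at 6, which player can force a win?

Keeper

A0 = {4, 5}
A1: add {1, 8} — 1 (Runner) has 1→5; 8 (Runner) has 8→4.
A2 = A1; e.g. 2 (Keeper) can still go to 3. Fixed point.
6 never enters the attractor, so Keeper can avoid the target forever.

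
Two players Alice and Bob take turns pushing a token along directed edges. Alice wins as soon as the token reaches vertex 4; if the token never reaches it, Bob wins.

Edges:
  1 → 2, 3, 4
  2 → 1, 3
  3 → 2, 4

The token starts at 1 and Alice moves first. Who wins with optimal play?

Track states (vertex, player-to-move).
A0 = {(4,Alice), (4,Bob)}
A1: add {(1,Alice), (3,Alice)}.
(1,Alice) ∈ A1 ⇒ Alice forces the target.

Alice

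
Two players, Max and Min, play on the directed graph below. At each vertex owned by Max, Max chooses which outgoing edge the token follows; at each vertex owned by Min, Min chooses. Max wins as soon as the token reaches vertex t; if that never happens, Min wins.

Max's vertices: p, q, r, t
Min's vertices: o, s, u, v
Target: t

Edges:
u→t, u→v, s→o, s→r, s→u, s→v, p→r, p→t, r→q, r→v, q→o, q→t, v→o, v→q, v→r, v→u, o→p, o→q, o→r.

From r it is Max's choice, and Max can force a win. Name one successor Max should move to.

q

A0 = {t}
A1: add {p, q} — p (Max) has p→t; q (Max) has q→t.
A2: add {r} — r (Max) has r→q.
A3: add {o} — o (Min): all of {p, q, r} already in.
A4 = A3; e.g. s (Min) can still go to u. Fixed point.
From r, successor q is in the attractor (rank 1); the other successor v is not.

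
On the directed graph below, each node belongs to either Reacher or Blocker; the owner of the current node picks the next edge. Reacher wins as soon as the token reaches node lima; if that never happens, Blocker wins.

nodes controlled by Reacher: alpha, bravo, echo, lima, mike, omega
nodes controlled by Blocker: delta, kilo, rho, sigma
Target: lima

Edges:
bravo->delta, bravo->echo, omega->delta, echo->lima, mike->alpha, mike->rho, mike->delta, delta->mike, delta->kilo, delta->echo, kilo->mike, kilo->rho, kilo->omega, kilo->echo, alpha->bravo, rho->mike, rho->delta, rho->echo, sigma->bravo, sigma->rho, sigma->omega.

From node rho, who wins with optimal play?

A0 = {lima}
A1: add {echo} — echo (Reacher) has echo→lima.
A2: add {bravo} — bravo (Reacher) has bravo→echo.
A3: add {alpha} — alpha (Reacher) has alpha→bravo.
A4: add {mike} — mike (Reacher) has mike→alpha.
A5 = A4; e.g. rho (Blocker) can still go to delta. Fixed point.
rho never enters the attractor, so Blocker can avoid the target forever.

Blocker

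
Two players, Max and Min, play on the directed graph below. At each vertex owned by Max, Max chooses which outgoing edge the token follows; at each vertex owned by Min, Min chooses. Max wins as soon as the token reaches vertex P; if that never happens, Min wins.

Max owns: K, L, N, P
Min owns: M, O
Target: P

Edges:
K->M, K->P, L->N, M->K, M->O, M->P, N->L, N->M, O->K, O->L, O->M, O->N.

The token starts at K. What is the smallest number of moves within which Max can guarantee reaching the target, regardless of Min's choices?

A0 = {P}
A1: add {K} — K (Max) has K→P.
A2 = A1; e.g. L (Max) has no edge into A1. Fixed point.
K enters the attractor at level 1, so Max can force the target in 1 move from there.

1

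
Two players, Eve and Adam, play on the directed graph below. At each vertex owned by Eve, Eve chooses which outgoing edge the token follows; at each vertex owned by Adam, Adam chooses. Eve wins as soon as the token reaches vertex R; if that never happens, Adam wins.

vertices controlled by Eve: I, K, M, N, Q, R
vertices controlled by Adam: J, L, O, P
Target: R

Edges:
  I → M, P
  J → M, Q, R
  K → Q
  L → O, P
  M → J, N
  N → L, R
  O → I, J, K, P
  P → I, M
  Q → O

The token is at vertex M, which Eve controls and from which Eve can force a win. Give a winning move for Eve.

N

A0 = {R}
A1: add {N} — N (Eve) has N→R.
A2: add {M} — M (Eve) has M→N.
A3: add {I} — I (Eve) has I→M.
A4: add {P} — P (Adam): all of {I, M} already in.
A5 = A4; e.g. J (Adam) can still go to Q. Fixed point.
From M, successor N is in the attractor (rank 1); the other successor J is not.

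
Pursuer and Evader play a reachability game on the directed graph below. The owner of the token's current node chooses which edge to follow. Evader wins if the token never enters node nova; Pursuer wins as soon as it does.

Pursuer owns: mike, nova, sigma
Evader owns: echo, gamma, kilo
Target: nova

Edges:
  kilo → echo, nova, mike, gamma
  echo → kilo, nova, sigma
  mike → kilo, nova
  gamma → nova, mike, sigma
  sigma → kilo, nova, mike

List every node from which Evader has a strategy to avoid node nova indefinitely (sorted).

echo, kilo

A0 = {nova}
A1: add {mike, sigma} — mike (Pursuer) has mike→nova; sigma (Pursuer) has sigma→nova.
A2: add {gamma} — gamma (Evader): all of {nova, mike, sigma} already in.
A3 = A2; e.g. kilo (Evader) can still go to echo. Fixed point.
Pursuer's attractor = {gamma, mike, nova, sigma}; Evader avoids the target exactly from the complement.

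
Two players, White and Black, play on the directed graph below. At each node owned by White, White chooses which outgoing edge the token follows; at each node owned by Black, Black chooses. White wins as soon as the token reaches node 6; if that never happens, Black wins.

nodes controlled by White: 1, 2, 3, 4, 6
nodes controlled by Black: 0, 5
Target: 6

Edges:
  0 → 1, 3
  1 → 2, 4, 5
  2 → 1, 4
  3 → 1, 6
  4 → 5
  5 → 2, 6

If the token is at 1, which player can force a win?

A0 = {6}
A1: add {3} — 3 (White) has 3→6.
A2 = A1; e.g. 0 (Black) can still go to 1. Fixed point.
1 never enters the attractor, so Black can avoid the target forever.

Black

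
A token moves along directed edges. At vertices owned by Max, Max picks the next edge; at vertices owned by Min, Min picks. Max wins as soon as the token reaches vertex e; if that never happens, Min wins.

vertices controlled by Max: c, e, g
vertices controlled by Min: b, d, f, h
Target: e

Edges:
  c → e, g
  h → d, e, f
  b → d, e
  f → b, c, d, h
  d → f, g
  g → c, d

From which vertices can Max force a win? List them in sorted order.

c, e, g

A0 = {e}
A1: add {c} — c (Max) has c→e.
A2: add {g} — g (Max) has g→c.
A3 = A2; e.g. b (Min) can still go to d. Fixed point.
Max's winning region = {c, e, g}.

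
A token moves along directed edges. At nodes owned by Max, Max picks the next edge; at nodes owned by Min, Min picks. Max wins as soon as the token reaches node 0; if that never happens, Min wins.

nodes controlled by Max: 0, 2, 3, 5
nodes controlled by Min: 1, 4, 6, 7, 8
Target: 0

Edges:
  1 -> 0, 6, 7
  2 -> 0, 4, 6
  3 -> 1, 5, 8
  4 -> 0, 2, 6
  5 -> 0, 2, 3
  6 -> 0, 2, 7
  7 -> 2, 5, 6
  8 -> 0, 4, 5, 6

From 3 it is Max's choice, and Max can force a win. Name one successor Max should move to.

5

A0 = {0}
A1: add {2, 5} — 2 (Max) has 2→0; 5 (Max) has 5→0.
A2: add {3} — 3 (Max) has 3→5.
A3 = A2; e.g. 1 (Min) can still go to 6. Fixed point.
From 3, successor 5 is in the attractor (rank 1); the other successors 1, 8 are not.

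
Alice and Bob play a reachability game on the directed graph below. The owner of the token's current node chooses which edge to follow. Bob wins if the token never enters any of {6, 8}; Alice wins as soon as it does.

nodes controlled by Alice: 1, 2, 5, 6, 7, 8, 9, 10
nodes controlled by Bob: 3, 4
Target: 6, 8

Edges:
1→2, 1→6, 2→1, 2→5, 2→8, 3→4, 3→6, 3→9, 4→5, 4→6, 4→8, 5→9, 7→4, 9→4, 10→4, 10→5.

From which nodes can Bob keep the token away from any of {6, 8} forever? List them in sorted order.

A0 = {6, 8}
A1: add {1, 2} — 1 (Alice) has 1→6; 2 (Alice) has 2→8.
A2 = A1; e.g. 3 (Bob) can still go to 4. Fixed point.
Alice's attractor = {1, 2, 6, 8}; Bob avoids the target exactly from the complement.

3, 4, 5, 7, 9, 10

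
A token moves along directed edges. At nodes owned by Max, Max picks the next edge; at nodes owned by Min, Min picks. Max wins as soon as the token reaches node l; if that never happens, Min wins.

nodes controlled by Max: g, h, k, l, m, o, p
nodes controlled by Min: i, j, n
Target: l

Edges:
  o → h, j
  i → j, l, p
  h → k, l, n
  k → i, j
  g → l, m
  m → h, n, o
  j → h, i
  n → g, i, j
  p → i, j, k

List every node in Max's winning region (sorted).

g, h, l, m, o

A0 = {l}
A1: add {g, h} — g (Max) has g→l; h (Max) has h→l.
A2: add {m, o} — m (Max) has m→h; o (Max) has o→h.
A3 = A2; e.g. i (Min) can still go to j. Fixed point.
Max's winning region = {g, h, l, m, o}.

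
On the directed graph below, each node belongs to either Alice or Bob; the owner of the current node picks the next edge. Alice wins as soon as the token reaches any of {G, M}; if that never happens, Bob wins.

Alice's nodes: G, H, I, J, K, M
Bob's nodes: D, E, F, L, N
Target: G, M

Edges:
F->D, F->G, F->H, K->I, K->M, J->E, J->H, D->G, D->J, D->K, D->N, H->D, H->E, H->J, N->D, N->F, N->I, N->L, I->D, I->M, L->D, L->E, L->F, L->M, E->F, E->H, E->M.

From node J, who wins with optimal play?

Bob

A0 = {G, M}
A1: add {I, K} — I (Alice) has I→M; K (Alice) has K→M.
A2 = A1; e.g. D (Bob) can still go to J. Fixed point.
J never enters the attractor, so Bob can avoid the target forever.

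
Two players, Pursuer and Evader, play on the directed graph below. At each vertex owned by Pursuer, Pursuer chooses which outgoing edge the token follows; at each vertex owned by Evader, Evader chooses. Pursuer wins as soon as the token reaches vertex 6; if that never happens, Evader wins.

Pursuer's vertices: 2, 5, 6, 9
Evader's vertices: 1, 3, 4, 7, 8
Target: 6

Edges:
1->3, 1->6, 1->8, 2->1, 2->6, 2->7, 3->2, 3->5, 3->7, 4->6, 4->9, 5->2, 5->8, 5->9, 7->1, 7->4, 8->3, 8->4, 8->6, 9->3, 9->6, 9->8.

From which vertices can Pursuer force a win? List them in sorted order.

2, 4, 5, 6, 9

A0 = {6}
A1: add {2, 9} — 2 (Pursuer) has 2→6; 9 (Pursuer) has 9→6.
A2: add {4, 5} — 4 (Evader): all of {6, 9} already in; 5 (Pursuer) has 5→2.
A3 = A2; e.g. 1 (Evader) can still go to 3. Fixed point.
Pursuer's winning region = {2, 4, 5, 6, 9}.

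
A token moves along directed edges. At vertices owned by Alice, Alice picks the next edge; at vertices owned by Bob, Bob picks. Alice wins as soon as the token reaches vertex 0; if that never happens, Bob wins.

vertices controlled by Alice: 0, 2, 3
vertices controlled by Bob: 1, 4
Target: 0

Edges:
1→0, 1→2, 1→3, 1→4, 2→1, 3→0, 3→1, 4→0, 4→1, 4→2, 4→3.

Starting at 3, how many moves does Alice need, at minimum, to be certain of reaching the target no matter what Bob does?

1

A0 = {0}
A1: add {3} — 3 (Alice) has 3→0.
A2 = A1; e.g. 1 (Bob) can still go to 2. Fixed point.
3 enters the attractor at level 1, so Alice can force the target in 1 move from there.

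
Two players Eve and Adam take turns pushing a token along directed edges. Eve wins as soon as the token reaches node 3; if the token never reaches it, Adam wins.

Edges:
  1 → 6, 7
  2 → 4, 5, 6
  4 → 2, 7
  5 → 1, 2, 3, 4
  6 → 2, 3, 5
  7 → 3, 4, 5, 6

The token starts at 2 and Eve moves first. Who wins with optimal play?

Adam

Track states (vertex, player-to-move).
A0 = {(3,Eve), (3,Adam)}
A1: add {(5,Eve), (6,Eve), (7,Eve)}.
A2: add {(1,Adam)}.
A3 = A2; e.g. (1,Eve) stays out. (2,Eve) never enters ⇒ Adam avoids the target.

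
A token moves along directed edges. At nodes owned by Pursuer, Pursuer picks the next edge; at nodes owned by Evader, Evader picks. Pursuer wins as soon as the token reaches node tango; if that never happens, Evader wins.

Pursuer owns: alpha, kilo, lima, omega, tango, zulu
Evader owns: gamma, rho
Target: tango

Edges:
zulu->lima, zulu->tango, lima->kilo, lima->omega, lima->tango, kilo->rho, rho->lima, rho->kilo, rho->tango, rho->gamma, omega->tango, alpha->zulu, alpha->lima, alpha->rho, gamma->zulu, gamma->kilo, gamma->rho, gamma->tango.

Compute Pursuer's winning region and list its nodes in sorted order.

A0 = {tango}
A1: add {lima, omega, zulu} — zulu (Pursuer) has zulu→tango; lima (Pursuer) has lima→tango; omega (Pursuer) has omega→tango.
A2: add {alpha} — alpha (Pursuer) has alpha→zulu.
A3 = A2; e.g. kilo (Pursuer) has no edge into A2. Fixed point.
Pursuer's winning region = {alpha, lima, omega, tango, zulu}.

alpha, lima, omega, tango, zulu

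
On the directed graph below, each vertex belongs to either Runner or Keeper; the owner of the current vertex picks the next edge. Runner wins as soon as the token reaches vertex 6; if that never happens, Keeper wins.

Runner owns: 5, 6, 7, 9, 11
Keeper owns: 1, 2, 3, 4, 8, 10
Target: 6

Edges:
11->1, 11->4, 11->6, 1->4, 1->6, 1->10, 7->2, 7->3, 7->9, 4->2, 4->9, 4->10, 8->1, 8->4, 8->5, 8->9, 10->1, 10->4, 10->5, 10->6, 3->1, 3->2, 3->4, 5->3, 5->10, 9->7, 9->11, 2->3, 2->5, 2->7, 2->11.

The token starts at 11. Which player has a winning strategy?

A0 = {6}
A1: add {11} — 11 (Runner) has 11→6.
11 ∈ A1, so Runner can force the target.

Runner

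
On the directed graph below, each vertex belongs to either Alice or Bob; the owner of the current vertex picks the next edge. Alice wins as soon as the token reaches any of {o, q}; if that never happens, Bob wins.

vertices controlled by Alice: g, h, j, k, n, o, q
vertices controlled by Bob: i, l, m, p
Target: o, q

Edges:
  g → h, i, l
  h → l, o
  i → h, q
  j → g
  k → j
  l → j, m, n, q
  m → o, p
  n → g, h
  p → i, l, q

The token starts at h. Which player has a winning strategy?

A0 = {o, q}
A1: add {h} — h (Alice) has h→o.
h ∈ A1, so Alice can force the target.

Alice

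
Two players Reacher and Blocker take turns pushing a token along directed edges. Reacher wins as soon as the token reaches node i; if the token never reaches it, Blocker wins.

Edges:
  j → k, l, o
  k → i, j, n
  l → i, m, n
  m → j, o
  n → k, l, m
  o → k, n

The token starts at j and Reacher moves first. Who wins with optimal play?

Track states (vertex, player-to-move).
A0 = {(i,Reacher), (i,Blocker)}
A1: add {(k,Reacher), (l,Reacher)}.
A2 = A1; e.g. (j,Reacher) stays out. (j,Reacher) never enters ⇒ Blocker avoids the target.

Blocker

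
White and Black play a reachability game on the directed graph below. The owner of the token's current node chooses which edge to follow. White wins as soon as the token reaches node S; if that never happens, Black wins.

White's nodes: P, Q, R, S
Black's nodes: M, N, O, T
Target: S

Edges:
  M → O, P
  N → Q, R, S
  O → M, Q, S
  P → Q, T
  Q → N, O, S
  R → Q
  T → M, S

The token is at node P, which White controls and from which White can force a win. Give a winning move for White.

Q

A0 = {S}
A1: add {Q} — Q (White) has Q→S.
A2: add {P, R} — P (White) has P→Q; R (White) has R→Q.
A3: add {N} — N (Black): all of {Q, R, S} already in.
A4 = A3; e.g. M (Black) can still go to O. Fixed point.
From P, successor Q is in the attractor (rank 1); the other successor T is not.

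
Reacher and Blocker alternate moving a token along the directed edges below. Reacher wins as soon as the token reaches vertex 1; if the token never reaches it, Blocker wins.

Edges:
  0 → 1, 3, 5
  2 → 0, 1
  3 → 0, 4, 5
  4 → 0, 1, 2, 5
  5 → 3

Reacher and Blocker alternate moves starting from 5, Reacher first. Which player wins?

Track states (vertex, player-to-move).
A0 = {(1,Reacher), (1,Blocker)}
A1: add {(0,Reacher), (2,Reacher), (4,Reacher)}.
A2: add {(2,Blocker)}.
A3 = A2; e.g. (0,Blocker) stays out. (5,Reacher) never enters ⇒ Blocker avoids the target.

Blocker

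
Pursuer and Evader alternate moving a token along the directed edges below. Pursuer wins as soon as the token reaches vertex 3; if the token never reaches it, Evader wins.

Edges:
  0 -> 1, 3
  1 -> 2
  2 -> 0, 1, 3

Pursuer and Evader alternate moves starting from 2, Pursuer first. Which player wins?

Track states (vertex, player-to-move).
A0 = {(3,Pursuer), (3,Evader)}
A1: add {(0,Pursuer), (2,Pursuer)}.
(2,Pursuer) ∈ A1 ⇒ Pursuer forces the target.

Pursuer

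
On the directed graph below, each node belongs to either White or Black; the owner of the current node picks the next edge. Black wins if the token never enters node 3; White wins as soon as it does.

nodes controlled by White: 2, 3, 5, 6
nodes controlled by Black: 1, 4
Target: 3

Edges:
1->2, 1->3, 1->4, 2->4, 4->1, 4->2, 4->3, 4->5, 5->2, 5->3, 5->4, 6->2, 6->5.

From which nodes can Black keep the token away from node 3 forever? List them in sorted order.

1, 2, 4

A0 = {3}
A1: add {5} — 5 (White) has 5→3.
A2: add {6} — 6 (White) has 6→5.
A3 = A2; e.g. 1 (Black) can still go to 2. Fixed point.
White's attractor = {3, 5, 6}; Black avoids the target exactly from the complement.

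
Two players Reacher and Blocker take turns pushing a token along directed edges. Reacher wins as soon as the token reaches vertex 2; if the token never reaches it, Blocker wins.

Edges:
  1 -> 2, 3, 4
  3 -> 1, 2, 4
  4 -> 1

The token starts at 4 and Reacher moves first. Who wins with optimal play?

Blocker

Track states (vertex, player-to-move).
A0 = {(2,Reacher), (2,Blocker)}
A1: add {(1,Reacher), (3,Reacher)}.
A2: add {(4,Blocker)}.
A3 = A2; e.g. (1,Blocker) stays out. (4,Reacher) never enters ⇒ Blocker avoids the target.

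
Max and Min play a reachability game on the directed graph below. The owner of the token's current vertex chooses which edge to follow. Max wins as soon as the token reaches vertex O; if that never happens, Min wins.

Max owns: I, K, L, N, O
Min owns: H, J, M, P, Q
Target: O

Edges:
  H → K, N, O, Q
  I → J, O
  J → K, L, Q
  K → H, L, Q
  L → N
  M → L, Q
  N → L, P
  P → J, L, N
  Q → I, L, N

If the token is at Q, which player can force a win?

Min

A0 = {O}
A1: add {I} — I (Max) has I→O.
A2 = A1; e.g. H (Min) can still go to K. Fixed point.
Q never enters the attractor, so Min can avoid the target forever.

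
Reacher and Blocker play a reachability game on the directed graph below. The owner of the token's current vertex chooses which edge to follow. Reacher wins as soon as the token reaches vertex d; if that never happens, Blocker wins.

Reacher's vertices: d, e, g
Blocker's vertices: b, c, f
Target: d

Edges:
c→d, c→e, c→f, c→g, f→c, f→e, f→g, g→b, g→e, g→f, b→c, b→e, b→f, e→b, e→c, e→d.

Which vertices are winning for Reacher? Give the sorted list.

d, e, g

A0 = {d}
A1: add {e} — e (Reacher) has e→d.
A2: add {g} — g (Reacher) has g→e.
A3 = A2; e.g. b (Blocker) can still go to c. Fixed point.
Reacher's winning region = {d, e, g}.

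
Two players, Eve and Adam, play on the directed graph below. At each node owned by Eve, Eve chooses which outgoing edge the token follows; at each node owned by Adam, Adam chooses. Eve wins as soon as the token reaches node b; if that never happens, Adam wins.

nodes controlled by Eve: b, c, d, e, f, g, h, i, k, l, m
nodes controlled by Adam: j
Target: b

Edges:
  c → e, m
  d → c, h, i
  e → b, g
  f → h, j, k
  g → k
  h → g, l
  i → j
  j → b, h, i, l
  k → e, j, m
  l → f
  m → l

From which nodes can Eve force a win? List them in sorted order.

b, c, d, e, f, g, h, k, l, m

A0 = {b}
A1: add {e} — e (Eve) has e→b.
A2: add {c, k} — c (Eve) has c→e; k (Eve) has k→e.
A3: add {d, f, g} — d (Eve) has d→c; f (Eve) has f→k; g (Eve) has g→k.
A4: add {h, l} — h (Eve) has h→g; l (Eve) has l→f.
A5: add {m} — m (Eve) has m→l.
A6 = A5; e.g. i (Eve) has no edge into A5. Fixed point.
Eve's winning region = {b, c, d, e, f, g, h, k, l, m}.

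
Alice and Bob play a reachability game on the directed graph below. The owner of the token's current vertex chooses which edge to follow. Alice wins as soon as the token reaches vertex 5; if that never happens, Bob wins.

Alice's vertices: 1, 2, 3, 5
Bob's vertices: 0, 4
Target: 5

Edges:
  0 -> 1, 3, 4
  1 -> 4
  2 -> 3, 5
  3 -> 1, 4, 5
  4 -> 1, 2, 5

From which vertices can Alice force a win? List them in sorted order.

2, 3, 5

A0 = {5}
A1: add {2, 3} — 2 (Alice) has 2→5; 3 (Alice) has 3→5.
A2 = A1; e.g. 0 (Bob) can still go to 1. Fixed point.
Alice's winning region = {2, 3, 5}.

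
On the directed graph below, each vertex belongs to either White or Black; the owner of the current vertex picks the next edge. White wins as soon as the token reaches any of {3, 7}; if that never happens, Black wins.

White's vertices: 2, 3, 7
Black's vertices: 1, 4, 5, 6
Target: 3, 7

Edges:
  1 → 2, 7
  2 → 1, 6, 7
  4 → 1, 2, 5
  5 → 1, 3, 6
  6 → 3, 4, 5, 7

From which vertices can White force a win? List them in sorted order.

A0 = {3, 7}
A1: add {2} — 2 (White) has 2→7.
A2: add {1} — 1 (Black): all of {2, 7} already in.
A3 = A2; e.g. 4 (Black) can still go to 5. Fixed point.
White's winning region = {1, 2, 3, 7}.

1, 2, 3, 7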